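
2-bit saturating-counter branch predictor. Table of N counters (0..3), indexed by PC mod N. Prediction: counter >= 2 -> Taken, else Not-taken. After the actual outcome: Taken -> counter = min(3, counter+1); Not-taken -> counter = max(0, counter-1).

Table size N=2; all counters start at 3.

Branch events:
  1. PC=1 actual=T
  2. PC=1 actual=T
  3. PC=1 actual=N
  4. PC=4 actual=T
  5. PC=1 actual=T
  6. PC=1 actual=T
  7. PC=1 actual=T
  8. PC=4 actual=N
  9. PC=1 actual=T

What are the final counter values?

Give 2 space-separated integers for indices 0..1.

Ev 1: PC=1 idx=1 pred=T actual=T -> ctr[1]=3
Ev 2: PC=1 idx=1 pred=T actual=T -> ctr[1]=3
Ev 3: PC=1 idx=1 pred=T actual=N -> ctr[1]=2
Ev 4: PC=4 idx=0 pred=T actual=T -> ctr[0]=3
Ev 5: PC=1 idx=1 pred=T actual=T -> ctr[1]=3
Ev 6: PC=1 idx=1 pred=T actual=T -> ctr[1]=3
Ev 7: PC=1 idx=1 pred=T actual=T -> ctr[1]=3
Ev 8: PC=4 idx=0 pred=T actual=N -> ctr[0]=2
Ev 9: PC=1 idx=1 pred=T actual=T -> ctr[1]=3

Answer: 2 3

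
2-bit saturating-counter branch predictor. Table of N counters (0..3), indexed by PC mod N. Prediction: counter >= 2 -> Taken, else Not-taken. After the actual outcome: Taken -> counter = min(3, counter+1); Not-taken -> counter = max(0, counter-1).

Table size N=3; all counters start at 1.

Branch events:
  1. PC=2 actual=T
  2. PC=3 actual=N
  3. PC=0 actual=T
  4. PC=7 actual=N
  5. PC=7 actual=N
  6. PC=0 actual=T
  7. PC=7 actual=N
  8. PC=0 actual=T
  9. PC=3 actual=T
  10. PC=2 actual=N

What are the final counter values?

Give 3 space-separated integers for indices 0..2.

Ev 1: PC=2 idx=2 pred=N actual=T -> ctr[2]=2
Ev 2: PC=3 idx=0 pred=N actual=N -> ctr[0]=0
Ev 3: PC=0 idx=0 pred=N actual=T -> ctr[0]=1
Ev 4: PC=7 idx=1 pred=N actual=N -> ctr[1]=0
Ev 5: PC=7 idx=1 pred=N actual=N -> ctr[1]=0
Ev 6: PC=0 idx=0 pred=N actual=T -> ctr[0]=2
Ev 7: PC=7 idx=1 pred=N actual=N -> ctr[1]=0
Ev 8: PC=0 idx=0 pred=T actual=T -> ctr[0]=3
Ev 9: PC=3 idx=0 pred=T actual=T -> ctr[0]=3
Ev 10: PC=2 idx=2 pred=T actual=N -> ctr[2]=1

Answer: 3 0 1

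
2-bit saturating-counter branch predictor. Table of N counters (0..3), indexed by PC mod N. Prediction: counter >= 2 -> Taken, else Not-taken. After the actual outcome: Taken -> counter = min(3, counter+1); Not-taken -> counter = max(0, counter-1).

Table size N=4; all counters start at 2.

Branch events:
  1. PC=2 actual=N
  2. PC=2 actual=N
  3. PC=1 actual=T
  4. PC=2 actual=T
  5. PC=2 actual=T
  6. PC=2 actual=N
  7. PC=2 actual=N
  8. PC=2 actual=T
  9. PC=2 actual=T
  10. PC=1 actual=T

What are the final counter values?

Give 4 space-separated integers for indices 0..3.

Ev 1: PC=2 idx=2 pred=T actual=N -> ctr[2]=1
Ev 2: PC=2 idx=2 pred=N actual=N -> ctr[2]=0
Ev 3: PC=1 idx=1 pred=T actual=T -> ctr[1]=3
Ev 4: PC=2 idx=2 pred=N actual=T -> ctr[2]=1
Ev 5: PC=2 idx=2 pred=N actual=T -> ctr[2]=2
Ev 6: PC=2 idx=2 pred=T actual=N -> ctr[2]=1
Ev 7: PC=2 idx=2 pred=N actual=N -> ctr[2]=0
Ev 8: PC=2 idx=2 pred=N actual=T -> ctr[2]=1
Ev 9: PC=2 idx=2 pred=N actual=T -> ctr[2]=2
Ev 10: PC=1 idx=1 pred=T actual=T -> ctr[1]=3

Answer: 2 3 2 2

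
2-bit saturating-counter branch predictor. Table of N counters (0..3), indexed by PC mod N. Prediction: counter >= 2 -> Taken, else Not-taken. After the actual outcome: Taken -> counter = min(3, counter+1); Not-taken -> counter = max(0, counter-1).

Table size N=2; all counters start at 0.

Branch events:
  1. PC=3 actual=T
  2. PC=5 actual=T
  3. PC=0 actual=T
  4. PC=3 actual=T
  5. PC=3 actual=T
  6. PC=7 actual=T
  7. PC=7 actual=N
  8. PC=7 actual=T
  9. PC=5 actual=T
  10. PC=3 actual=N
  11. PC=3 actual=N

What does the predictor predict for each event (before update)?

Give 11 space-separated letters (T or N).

Answer: N N N T T T T T T T T

Derivation:
Ev 1: PC=3 idx=1 pred=N actual=T -> ctr[1]=1
Ev 2: PC=5 idx=1 pred=N actual=T -> ctr[1]=2
Ev 3: PC=0 idx=0 pred=N actual=T -> ctr[0]=1
Ev 4: PC=3 idx=1 pred=T actual=T -> ctr[1]=3
Ev 5: PC=3 idx=1 pred=T actual=T -> ctr[1]=3
Ev 6: PC=7 idx=1 pred=T actual=T -> ctr[1]=3
Ev 7: PC=7 idx=1 pred=T actual=N -> ctr[1]=2
Ev 8: PC=7 idx=1 pred=T actual=T -> ctr[1]=3
Ev 9: PC=5 idx=1 pred=T actual=T -> ctr[1]=3
Ev 10: PC=3 idx=1 pred=T actual=N -> ctr[1]=2
Ev 11: PC=3 idx=1 pred=T actual=N -> ctr[1]=1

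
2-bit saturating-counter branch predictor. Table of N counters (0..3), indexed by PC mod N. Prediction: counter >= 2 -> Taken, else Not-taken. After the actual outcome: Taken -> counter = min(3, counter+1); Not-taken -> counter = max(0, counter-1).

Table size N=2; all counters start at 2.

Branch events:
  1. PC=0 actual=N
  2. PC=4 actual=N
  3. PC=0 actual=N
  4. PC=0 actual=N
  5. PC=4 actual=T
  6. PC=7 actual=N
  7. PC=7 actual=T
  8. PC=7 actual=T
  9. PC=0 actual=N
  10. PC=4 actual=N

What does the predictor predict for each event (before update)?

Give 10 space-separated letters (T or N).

Ev 1: PC=0 idx=0 pred=T actual=N -> ctr[0]=1
Ev 2: PC=4 idx=0 pred=N actual=N -> ctr[0]=0
Ev 3: PC=0 idx=0 pred=N actual=N -> ctr[0]=0
Ev 4: PC=0 idx=0 pred=N actual=N -> ctr[0]=0
Ev 5: PC=4 idx=0 pred=N actual=T -> ctr[0]=1
Ev 6: PC=7 idx=1 pred=T actual=N -> ctr[1]=1
Ev 7: PC=7 idx=1 pred=N actual=T -> ctr[1]=2
Ev 8: PC=7 idx=1 pred=T actual=T -> ctr[1]=3
Ev 9: PC=0 idx=0 pred=N actual=N -> ctr[0]=0
Ev 10: PC=4 idx=0 pred=N actual=N -> ctr[0]=0

Answer: T N N N N T N T N N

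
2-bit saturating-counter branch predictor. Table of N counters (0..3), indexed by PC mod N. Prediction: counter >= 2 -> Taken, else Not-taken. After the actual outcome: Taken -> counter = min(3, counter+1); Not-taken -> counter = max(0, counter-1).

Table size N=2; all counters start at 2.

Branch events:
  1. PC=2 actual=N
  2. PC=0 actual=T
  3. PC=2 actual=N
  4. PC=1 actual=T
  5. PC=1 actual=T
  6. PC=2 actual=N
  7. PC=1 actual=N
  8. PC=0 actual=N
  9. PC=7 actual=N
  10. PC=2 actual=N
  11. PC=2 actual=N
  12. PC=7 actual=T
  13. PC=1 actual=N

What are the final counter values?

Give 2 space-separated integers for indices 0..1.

Answer: 0 1

Derivation:
Ev 1: PC=2 idx=0 pred=T actual=N -> ctr[0]=1
Ev 2: PC=0 idx=0 pred=N actual=T -> ctr[0]=2
Ev 3: PC=2 idx=0 pred=T actual=N -> ctr[0]=1
Ev 4: PC=1 idx=1 pred=T actual=T -> ctr[1]=3
Ev 5: PC=1 idx=1 pred=T actual=T -> ctr[1]=3
Ev 6: PC=2 idx=0 pred=N actual=N -> ctr[0]=0
Ev 7: PC=1 idx=1 pred=T actual=N -> ctr[1]=2
Ev 8: PC=0 idx=0 pred=N actual=N -> ctr[0]=0
Ev 9: PC=7 idx=1 pred=T actual=N -> ctr[1]=1
Ev 10: PC=2 idx=0 pred=N actual=N -> ctr[0]=0
Ev 11: PC=2 idx=0 pred=N actual=N -> ctr[0]=0
Ev 12: PC=7 idx=1 pred=N actual=T -> ctr[1]=2
Ev 13: PC=1 idx=1 pred=T actual=N -> ctr[1]=1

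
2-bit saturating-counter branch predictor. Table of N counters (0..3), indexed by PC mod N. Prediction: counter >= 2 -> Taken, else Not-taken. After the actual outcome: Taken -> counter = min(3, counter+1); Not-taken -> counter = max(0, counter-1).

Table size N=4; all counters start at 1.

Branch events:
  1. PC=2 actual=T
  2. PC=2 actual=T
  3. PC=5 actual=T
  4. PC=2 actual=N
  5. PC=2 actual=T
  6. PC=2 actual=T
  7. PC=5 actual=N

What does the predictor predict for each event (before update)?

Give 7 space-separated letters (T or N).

Answer: N T N T T T T

Derivation:
Ev 1: PC=2 idx=2 pred=N actual=T -> ctr[2]=2
Ev 2: PC=2 idx=2 pred=T actual=T -> ctr[2]=3
Ev 3: PC=5 idx=1 pred=N actual=T -> ctr[1]=2
Ev 4: PC=2 idx=2 pred=T actual=N -> ctr[2]=2
Ev 5: PC=2 idx=2 pred=T actual=T -> ctr[2]=3
Ev 6: PC=2 idx=2 pred=T actual=T -> ctr[2]=3
Ev 7: PC=5 idx=1 pred=T actual=N -> ctr[1]=1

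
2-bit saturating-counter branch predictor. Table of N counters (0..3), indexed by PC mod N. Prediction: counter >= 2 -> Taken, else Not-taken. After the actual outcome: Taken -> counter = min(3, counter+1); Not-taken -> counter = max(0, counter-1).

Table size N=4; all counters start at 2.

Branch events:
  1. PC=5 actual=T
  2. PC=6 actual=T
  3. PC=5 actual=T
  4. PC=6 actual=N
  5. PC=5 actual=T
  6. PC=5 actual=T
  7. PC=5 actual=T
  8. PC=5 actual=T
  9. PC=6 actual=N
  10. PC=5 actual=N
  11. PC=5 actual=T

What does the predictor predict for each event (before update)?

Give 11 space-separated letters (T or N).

Answer: T T T T T T T T T T T

Derivation:
Ev 1: PC=5 idx=1 pred=T actual=T -> ctr[1]=3
Ev 2: PC=6 idx=2 pred=T actual=T -> ctr[2]=3
Ev 3: PC=5 idx=1 pred=T actual=T -> ctr[1]=3
Ev 4: PC=6 idx=2 pred=T actual=N -> ctr[2]=2
Ev 5: PC=5 idx=1 pred=T actual=T -> ctr[1]=3
Ev 6: PC=5 idx=1 pred=T actual=T -> ctr[1]=3
Ev 7: PC=5 idx=1 pred=T actual=T -> ctr[1]=3
Ev 8: PC=5 idx=1 pred=T actual=T -> ctr[1]=3
Ev 9: PC=6 idx=2 pred=T actual=N -> ctr[2]=1
Ev 10: PC=5 idx=1 pred=T actual=N -> ctr[1]=2
Ev 11: PC=5 idx=1 pred=T actual=T -> ctr[1]=3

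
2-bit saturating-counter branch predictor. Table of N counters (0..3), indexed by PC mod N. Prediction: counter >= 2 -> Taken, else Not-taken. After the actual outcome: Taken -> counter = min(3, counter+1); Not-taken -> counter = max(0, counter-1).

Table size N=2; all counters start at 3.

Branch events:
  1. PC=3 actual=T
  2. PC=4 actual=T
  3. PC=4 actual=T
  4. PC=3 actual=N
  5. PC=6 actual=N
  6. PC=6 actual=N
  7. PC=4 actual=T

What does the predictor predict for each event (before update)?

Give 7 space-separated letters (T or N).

Answer: T T T T T T N

Derivation:
Ev 1: PC=3 idx=1 pred=T actual=T -> ctr[1]=3
Ev 2: PC=4 idx=0 pred=T actual=T -> ctr[0]=3
Ev 3: PC=4 idx=0 pred=T actual=T -> ctr[0]=3
Ev 4: PC=3 idx=1 pred=T actual=N -> ctr[1]=2
Ev 5: PC=6 idx=0 pred=T actual=N -> ctr[0]=2
Ev 6: PC=6 idx=0 pred=T actual=N -> ctr[0]=1
Ev 7: PC=4 idx=0 pred=N actual=T -> ctr[0]=2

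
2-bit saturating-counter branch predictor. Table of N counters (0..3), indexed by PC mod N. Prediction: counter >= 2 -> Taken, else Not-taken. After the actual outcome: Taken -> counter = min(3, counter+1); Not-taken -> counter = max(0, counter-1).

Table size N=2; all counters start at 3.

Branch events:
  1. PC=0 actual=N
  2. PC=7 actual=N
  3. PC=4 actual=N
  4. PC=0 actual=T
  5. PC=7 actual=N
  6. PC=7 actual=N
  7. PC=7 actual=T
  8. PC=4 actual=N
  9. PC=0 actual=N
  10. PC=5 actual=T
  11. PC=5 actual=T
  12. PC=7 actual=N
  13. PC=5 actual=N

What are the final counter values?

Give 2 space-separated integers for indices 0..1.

Ev 1: PC=0 idx=0 pred=T actual=N -> ctr[0]=2
Ev 2: PC=7 idx=1 pred=T actual=N -> ctr[1]=2
Ev 3: PC=4 idx=0 pred=T actual=N -> ctr[0]=1
Ev 4: PC=0 idx=0 pred=N actual=T -> ctr[0]=2
Ev 5: PC=7 idx=1 pred=T actual=N -> ctr[1]=1
Ev 6: PC=7 idx=1 pred=N actual=N -> ctr[1]=0
Ev 7: PC=7 idx=1 pred=N actual=T -> ctr[1]=1
Ev 8: PC=4 idx=0 pred=T actual=N -> ctr[0]=1
Ev 9: PC=0 idx=0 pred=N actual=N -> ctr[0]=0
Ev 10: PC=5 idx=1 pred=N actual=T -> ctr[1]=2
Ev 11: PC=5 idx=1 pred=T actual=T -> ctr[1]=3
Ev 12: PC=7 idx=1 pred=T actual=N -> ctr[1]=2
Ev 13: PC=5 idx=1 pred=T actual=N -> ctr[1]=1

Answer: 0 1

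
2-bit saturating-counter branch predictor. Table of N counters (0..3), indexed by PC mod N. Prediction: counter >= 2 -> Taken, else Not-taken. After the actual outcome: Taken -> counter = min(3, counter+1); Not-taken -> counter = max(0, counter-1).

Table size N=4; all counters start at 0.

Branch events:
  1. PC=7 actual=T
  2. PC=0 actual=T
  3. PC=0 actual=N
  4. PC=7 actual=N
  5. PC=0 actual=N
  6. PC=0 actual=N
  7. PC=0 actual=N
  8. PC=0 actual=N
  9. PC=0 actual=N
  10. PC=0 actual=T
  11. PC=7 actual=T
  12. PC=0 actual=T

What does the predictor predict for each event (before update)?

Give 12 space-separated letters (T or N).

Ev 1: PC=7 idx=3 pred=N actual=T -> ctr[3]=1
Ev 2: PC=0 idx=0 pred=N actual=T -> ctr[0]=1
Ev 3: PC=0 idx=0 pred=N actual=N -> ctr[0]=0
Ev 4: PC=7 idx=3 pred=N actual=N -> ctr[3]=0
Ev 5: PC=0 idx=0 pred=N actual=N -> ctr[0]=0
Ev 6: PC=0 idx=0 pred=N actual=N -> ctr[0]=0
Ev 7: PC=0 idx=0 pred=N actual=N -> ctr[0]=0
Ev 8: PC=0 idx=0 pred=N actual=N -> ctr[0]=0
Ev 9: PC=0 idx=0 pred=N actual=N -> ctr[0]=0
Ev 10: PC=0 idx=0 pred=N actual=T -> ctr[0]=1
Ev 11: PC=7 idx=3 pred=N actual=T -> ctr[3]=1
Ev 12: PC=0 idx=0 pred=N actual=T -> ctr[0]=2

Answer: N N N N N N N N N N N N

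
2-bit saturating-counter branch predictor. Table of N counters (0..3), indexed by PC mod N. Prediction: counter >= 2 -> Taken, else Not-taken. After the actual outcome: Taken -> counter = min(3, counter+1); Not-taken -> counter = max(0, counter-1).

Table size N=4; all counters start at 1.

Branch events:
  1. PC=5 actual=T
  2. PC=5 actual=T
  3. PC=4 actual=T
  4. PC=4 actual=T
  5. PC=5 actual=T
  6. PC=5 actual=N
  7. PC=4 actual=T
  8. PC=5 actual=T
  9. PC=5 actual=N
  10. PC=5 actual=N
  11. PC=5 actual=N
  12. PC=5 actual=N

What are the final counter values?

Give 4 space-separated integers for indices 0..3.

Answer: 3 0 1 1

Derivation:
Ev 1: PC=5 idx=1 pred=N actual=T -> ctr[1]=2
Ev 2: PC=5 idx=1 pred=T actual=T -> ctr[1]=3
Ev 3: PC=4 idx=0 pred=N actual=T -> ctr[0]=2
Ev 4: PC=4 idx=0 pred=T actual=T -> ctr[0]=3
Ev 5: PC=5 idx=1 pred=T actual=T -> ctr[1]=3
Ev 6: PC=5 idx=1 pred=T actual=N -> ctr[1]=2
Ev 7: PC=4 idx=0 pred=T actual=T -> ctr[0]=3
Ev 8: PC=5 idx=1 pred=T actual=T -> ctr[1]=3
Ev 9: PC=5 idx=1 pred=T actual=N -> ctr[1]=2
Ev 10: PC=5 idx=1 pred=T actual=N -> ctr[1]=1
Ev 11: PC=5 idx=1 pred=N actual=N -> ctr[1]=0
Ev 12: PC=5 idx=1 pred=N actual=N -> ctr[1]=0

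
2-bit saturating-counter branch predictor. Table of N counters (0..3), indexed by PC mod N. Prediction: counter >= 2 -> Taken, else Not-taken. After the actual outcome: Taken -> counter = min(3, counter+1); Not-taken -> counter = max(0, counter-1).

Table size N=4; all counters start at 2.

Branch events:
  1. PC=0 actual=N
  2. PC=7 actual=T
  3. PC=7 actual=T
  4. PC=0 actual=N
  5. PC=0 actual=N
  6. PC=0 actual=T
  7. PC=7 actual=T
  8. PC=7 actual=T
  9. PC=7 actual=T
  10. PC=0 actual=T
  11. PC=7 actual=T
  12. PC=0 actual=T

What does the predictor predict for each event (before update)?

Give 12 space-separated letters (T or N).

Answer: T T T N N N T T T N T T

Derivation:
Ev 1: PC=0 idx=0 pred=T actual=N -> ctr[0]=1
Ev 2: PC=7 idx=3 pred=T actual=T -> ctr[3]=3
Ev 3: PC=7 idx=3 pred=T actual=T -> ctr[3]=3
Ev 4: PC=0 idx=0 pred=N actual=N -> ctr[0]=0
Ev 5: PC=0 idx=0 pred=N actual=N -> ctr[0]=0
Ev 6: PC=0 idx=0 pred=N actual=T -> ctr[0]=1
Ev 7: PC=7 idx=3 pred=T actual=T -> ctr[3]=3
Ev 8: PC=7 idx=3 pred=T actual=T -> ctr[3]=3
Ev 9: PC=7 idx=3 pred=T actual=T -> ctr[3]=3
Ev 10: PC=0 idx=0 pred=N actual=T -> ctr[0]=2
Ev 11: PC=7 idx=3 pred=T actual=T -> ctr[3]=3
Ev 12: PC=0 idx=0 pred=T actual=T -> ctr[0]=3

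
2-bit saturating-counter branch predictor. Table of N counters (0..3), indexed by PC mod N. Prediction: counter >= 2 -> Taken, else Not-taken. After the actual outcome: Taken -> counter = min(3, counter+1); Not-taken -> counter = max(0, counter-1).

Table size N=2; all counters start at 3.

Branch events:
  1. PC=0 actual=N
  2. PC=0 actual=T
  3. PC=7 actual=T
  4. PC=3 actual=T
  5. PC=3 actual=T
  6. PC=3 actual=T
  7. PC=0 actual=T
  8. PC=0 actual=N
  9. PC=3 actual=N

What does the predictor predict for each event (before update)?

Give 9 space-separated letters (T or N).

Ev 1: PC=0 idx=0 pred=T actual=N -> ctr[0]=2
Ev 2: PC=0 idx=0 pred=T actual=T -> ctr[0]=3
Ev 3: PC=7 idx=1 pred=T actual=T -> ctr[1]=3
Ev 4: PC=3 idx=1 pred=T actual=T -> ctr[1]=3
Ev 5: PC=3 idx=1 pred=T actual=T -> ctr[1]=3
Ev 6: PC=3 idx=1 pred=T actual=T -> ctr[1]=3
Ev 7: PC=0 idx=0 pred=T actual=T -> ctr[0]=3
Ev 8: PC=0 idx=0 pred=T actual=N -> ctr[0]=2
Ev 9: PC=3 idx=1 pred=T actual=N -> ctr[1]=2

Answer: T T T T T T T T T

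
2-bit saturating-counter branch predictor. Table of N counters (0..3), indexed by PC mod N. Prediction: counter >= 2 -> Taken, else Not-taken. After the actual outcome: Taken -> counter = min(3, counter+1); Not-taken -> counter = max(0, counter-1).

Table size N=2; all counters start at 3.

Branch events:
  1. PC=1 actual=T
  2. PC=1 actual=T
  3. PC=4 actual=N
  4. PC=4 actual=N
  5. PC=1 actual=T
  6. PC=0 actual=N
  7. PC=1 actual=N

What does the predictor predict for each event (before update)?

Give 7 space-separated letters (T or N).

Ev 1: PC=1 idx=1 pred=T actual=T -> ctr[1]=3
Ev 2: PC=1 idx=1 pred=T actual=T -> ctr[1]=3
Ev 3: PC=4 idx=0 pred=T actual=N -> ctr[0]=2
Ev 4: PC=4 idx=0 pred=T actual=N -> ctr[0]=1
Ev 5: PC=1 idx=1 pred=T actual=T -> ctr[1]=3
Ev 6: PC=0 idx=0 pred=N actual=N -> ctr[0]=0
Ev 7: PC=1 idx=1 pred=T actual=N -> ctr[1]=2

Answer: T T T T T N T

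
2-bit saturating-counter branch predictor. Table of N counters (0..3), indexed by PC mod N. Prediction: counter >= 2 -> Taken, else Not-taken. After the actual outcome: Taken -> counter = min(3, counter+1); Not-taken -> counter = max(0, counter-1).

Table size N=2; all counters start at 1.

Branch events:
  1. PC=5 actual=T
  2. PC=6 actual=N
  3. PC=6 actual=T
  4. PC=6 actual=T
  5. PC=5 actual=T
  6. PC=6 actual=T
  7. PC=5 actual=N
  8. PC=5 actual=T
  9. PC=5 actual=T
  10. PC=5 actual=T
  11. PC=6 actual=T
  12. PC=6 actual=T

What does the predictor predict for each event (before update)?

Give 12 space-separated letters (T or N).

Answer: N N N N T T T T T T T T

Derivation:
Ev 1: PC=5 idx=1 pred=N actual=T -> ctr[1]=2
Ev 2: PC=6 idx=0 pred=N actual=N -> ctr[0]=0
Ev 3: PC=6 idx=0 pred=N actual=T -> ctr[0]=1
Ev 4: PC=6 idx=0 pred=N actual=T -> ctr[0]=2
Ev 5: PC=5 idx=1 pred=T actual=T -> ctr[1]=3
Ev 6: PC=6 idx=0 pred=T actual=T -> ctr[0]=3
Ev 7: PC=5 idx=1 pred=T actual=N -> ctr[1]=2
Ev 8: PC=5 idx=1 pred=T actual=T -> ctr[1]=3
Ev 9: PC=5 idx=1 pred=T actual=T -> ctr[1]=3
Ev 10: PC=5 idx=1 pred=T actual=T -> ctr[1]=3
Ev 11: PC=6 idx=0 pred=T actual=T -> ctr[0]=3
Ev 12: PC=6 idx=0 pred=T actual=T -> ctr[0]=3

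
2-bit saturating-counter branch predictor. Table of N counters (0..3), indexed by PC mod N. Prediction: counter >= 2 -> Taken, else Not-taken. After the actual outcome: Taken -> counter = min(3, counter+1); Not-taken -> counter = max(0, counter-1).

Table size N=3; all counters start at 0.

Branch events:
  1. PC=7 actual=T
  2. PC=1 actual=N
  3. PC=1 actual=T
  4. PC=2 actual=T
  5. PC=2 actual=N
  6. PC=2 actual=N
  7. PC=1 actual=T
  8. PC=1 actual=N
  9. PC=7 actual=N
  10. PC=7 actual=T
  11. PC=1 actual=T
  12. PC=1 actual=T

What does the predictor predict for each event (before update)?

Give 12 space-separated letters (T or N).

Ev 1: PC=7 idx=1 pred=N actual=T -> ctr[1]=1
Ev 2: PC=1 idx=1 pred=N actual=N -> ctr[1]=0
Ev 3: PC=1 idx=1 pred=N actual=T -> ctr[1]=1
Ev 4: PC=2 idx=2 pred=N actual=T -> ctr[2]=1
Ev 5: PC=2 idx=2 pred=N actual=N -> ctr[2]=0
Ev 6: PC=2 idx=2 pred=N actual=N -> ctr[2]=0
Ev 7: PC=1 idx=1 pred=N actual=T -> ctr[1]=2
Ev 8: PC=1 idx=1 pred=T actual=N -> ctr[1]=1
Ev 9: PC=7 idx=1 pred=N actual=N -> ctr[1]=0
Ev 10: PC=7 idx=1 pred=N actual=T -> ctr[1]=1
Ev 11: PC=1 idx=1 pred=N actual=T -> ctr[1]=2
Ev 12: PC=1 idx=1 pred=T actual=T -> ctr[1]=3

Answer: N N N N N N N T N N N T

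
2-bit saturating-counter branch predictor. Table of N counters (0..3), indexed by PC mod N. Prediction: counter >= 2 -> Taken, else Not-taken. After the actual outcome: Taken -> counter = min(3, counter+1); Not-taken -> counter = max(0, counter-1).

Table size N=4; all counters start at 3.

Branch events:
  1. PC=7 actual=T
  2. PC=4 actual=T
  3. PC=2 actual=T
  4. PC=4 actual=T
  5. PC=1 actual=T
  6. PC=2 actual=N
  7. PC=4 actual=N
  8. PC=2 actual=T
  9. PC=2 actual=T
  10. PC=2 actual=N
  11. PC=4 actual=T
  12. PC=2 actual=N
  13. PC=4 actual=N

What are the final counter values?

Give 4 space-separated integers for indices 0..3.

Answer: 2 3 1 3

Derivation:
Ev 1: PC=7 idx=3 pred=T actual=T -> ctr[3]=3
Ev 2: PC=4 idx=0 pred=T actual=T -> ctr[0]=3
Ev 3: PC=2 idx=2 pred=T actual=T -> ctr[2]=3
Ev 4: PC=4 idx=0 pred=T actual=T -> ctr[0]=3
Ev 5: PC=1 idx=1 pred=T actual=T -> ctr[1]=3
Ev 6: PC=2 idx=2 pred=T actual=N -> ctr[2]=2
Ev 7: PC=4 idx=0 pred=T actual=N -> ctr[0]=2
Ev 8: PC=2 idx=2 pred=T actual=T -> ctr[2]=3
Ev 9: PC=2 idx=2 pred=T actual=T -> ctr[2]=3
Ev 10: PC=2 idx=2 pred=T actual=N -> ctr[2]=2
Ev 11: PC=4 idx=0 pred=T actual=T -> ctr[0]=3
Ev 12: PC=2 idx=2 pred=T actual=N -> ctr[2]=1
Ev 13: PC=4 idx=0 pred=T actual=N -> ctr[0]=2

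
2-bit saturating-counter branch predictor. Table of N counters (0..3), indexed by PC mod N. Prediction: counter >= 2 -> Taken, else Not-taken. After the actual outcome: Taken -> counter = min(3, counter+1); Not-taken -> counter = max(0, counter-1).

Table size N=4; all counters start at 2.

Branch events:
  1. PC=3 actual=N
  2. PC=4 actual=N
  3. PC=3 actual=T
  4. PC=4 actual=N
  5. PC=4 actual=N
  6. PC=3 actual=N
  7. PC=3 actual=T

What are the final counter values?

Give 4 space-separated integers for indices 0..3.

Ev 1: PC=3 idx=3 pred=T actual=N -> ctr[3]=1
Ev 2: PC=4 idx=0 pred=T actual=N -> ctr[0]=1
Ev 3: PC=3 idx=3 pred=N actual=T -> ctr[3]=2
Ev 4: PC=4 idx=0 pred=N actual=N -> ctr[0]=0
Ev 5: PC=4 idx=0 pred=N actual=N -> ctr[0]=0
Ev 6: PC=3 idx=3 pred=T actual=N -> ctr[3]=1
Ev 7: PC=3 idx=3 pred=N actual=T -> ctr[3]=2

Answer: 0 2 2 2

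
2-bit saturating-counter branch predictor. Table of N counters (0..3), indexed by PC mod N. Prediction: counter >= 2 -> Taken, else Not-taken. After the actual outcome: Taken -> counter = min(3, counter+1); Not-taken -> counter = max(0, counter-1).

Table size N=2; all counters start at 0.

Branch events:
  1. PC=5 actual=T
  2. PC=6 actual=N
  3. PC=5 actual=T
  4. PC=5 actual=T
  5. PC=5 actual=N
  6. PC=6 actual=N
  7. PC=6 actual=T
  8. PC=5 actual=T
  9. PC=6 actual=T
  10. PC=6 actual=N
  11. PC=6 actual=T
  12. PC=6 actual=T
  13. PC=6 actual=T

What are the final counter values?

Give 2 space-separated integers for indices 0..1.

Ev 1: PC=5 idx=1 pred=N actual=T -> ctr[1]=1
Ev 2: PC=6 idx=0 pred=N actual=N -> ctr[0]=0
Ev 3: PC=5 idx=1 pred=N actual=T -> ctr[1]=2
Ev 4: PC=5 idx=1 pred=T actual=T -> ctr[1]=3
Ev 5: PC=5 idx=1 pred=T actual=N -> ctr[1]=2
Ev 6: PC=6 idx=0 pred=N actual=N -> ctr[0]=0
Ev 7: PC=6 idx=0 pred=N actual=T -> ctr[0]=1
Ev 8: PC=5 idx=1 pred=T actual=T -> ctr[1]=3
Ev 9: PC=6 idx=0 pred=N actual=T -> ctr[0]=2
Ev 10: PC=6 idx=0 pred=T actual=N -> ctr[0]=1
Ev 11: PC=6 idx=0 pred=N actual=T -> ctr[0]=2
Ev 12: PC=6 idx=0 pred=T actual=T -> ctr[0]=3
Ev 13: PC=6 idx=0 pred=T actual=T -> ctr[0]=3

Answer: 3 3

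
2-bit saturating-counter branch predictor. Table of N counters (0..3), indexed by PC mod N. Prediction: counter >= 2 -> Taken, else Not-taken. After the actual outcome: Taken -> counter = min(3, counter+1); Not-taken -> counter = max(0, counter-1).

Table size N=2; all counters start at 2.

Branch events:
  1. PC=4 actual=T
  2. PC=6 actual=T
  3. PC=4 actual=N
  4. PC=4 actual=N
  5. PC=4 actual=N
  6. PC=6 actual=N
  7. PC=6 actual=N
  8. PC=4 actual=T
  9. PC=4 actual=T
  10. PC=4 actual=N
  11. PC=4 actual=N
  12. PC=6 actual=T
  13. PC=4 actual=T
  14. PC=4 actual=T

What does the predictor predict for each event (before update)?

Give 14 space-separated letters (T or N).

Ev 1: PC=4 idx=0 pred=T actual=T -> ctr[0]=3
Ev 2: PC=6 idx=0 pred=T actual=T -> ctr[0]=3
Ev 3: PC=4 idx=0 pred=T actual=N -> ctr[0]=2
Ev 4: PC=4 idx=0 pred=T actual=N -> ctr[0]=1
Ev 5: PC=4 idx=0 pred=N actual=N -> ctr[0]=0
Ev 6: PC=6 idx=0 pred=N actual=N -> ctr[0]=0
Ev 7: PC=6 idx=0 pred=N actual=N -> ctr[0]=0
Ev 8: PC=4 idx=0 pred=N actual=T -> ctr[0]=1
Ev 9: PC=4 idx=0 pred=N actual=T -> ctr[0]=2
Ev 10: PC=4 idx=0 pred=T actual=N -> ctr[0]=1
Ev 11: PC=4 idx=0 pred=N actual=N -> ctr[0]=0
Ev 12: PC=6 idx=0 pred=N actual=T -> ctr[0]=1
Ev 13: PC=4 idx=0 pred=N actual=T -> ctr[0]=2
Ev 14: PC=4 idx=0 pred=T actual=T -> ctr[0]=3

Answer: T T T T N N N N N T N N N T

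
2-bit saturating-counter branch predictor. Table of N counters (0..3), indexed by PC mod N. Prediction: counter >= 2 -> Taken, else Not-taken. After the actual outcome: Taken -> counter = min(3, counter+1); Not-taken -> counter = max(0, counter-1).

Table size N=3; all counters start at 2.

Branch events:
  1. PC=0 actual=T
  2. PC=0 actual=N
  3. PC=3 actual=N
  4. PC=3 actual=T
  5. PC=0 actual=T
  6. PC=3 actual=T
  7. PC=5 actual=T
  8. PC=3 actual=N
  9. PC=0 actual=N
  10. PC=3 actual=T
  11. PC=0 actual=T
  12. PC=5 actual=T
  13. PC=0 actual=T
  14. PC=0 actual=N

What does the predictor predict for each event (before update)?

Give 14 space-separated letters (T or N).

Ev 1: PC=0 idx=0 pred=T actual=T -> ctr[0]=3
Ev 2: PC=0 idx=0 pred=T actual=N -> ctr[0]=2
Ev 3: PC=3 idx=0 pred=T actual=N -> ctr[0]=1
Ev 4: PC=3 idx=0 pred=N actual=T -> ctr[0]=2
Ev 5: PC=0 idx=0 pred=T actual=T -> ctr[0]=3
Ev 6: PC=3 idx=0 pred=T actual=T -> ctr[0]=3
Ev 7: PC=5 idx=2 pred=T actual=T -> ctr[2]=3
Ev 8: PC=3 idx=0 pred=T actual=N -> ctr[0]=2
Ev 9: PC=0 idx=0 pred=T actual=N -> ctr[0]=1
Ev 10: PC=3 idx=0 pred=N actual=T -> ctr[0]=2
Ev 11: PC=0 idx=0 pred=T actual=T -> ctr[0]=3
Ev 12: PC=5 idx=2 pred=T actual=T -> ctr[2]=3
Ev 13: PC=0 idx=0 pred=T actual=T -> ctr[0]=3
Ev 14: PC=0 idx=0 pred=T actual=N -> ctr[0]=2

Answer: T T T N T T T T T N T T T T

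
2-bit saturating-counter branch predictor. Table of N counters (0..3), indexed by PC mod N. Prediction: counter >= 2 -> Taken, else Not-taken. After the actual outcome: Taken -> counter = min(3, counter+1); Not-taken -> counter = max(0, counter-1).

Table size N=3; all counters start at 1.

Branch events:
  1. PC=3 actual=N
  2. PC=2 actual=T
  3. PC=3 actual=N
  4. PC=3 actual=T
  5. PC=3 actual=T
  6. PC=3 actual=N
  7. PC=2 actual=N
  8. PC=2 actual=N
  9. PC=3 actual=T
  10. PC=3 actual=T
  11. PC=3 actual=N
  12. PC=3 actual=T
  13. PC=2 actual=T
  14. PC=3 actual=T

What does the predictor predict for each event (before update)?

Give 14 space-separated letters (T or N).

Ev 1: PC=3 idx=0 pred=N actual=N -> ctr[0]=0
Ev 2: PC=2 idx=2 pred=N actual=T -> ctr[2]=2
Ev 3: PC=3 idx=0 pred=N actual=N -> ctr[0]=0
Ev 4: PC=3 idx=0 pred=N actual=T -> ctr[0]=1
Ev 5: PC=3 idx=0 pred=N actual=T -> ctr[0]=2
Ev 6: PC=3 idx=0 pred=T actual=N -> ctr[0]=1
Ev 7: PC=2 idx=2 pred=T actual=N -> ctr[2]=1
Ev 8: PC=2 idx=2 pred=N actual=N -> ctr[2]=0
Ev 9: PC=3 idx=0 pred=N actual=T -> ctr[0]=2
Ev 10: PC=3 idx=0 pred=T actual=T -> ctr[0]=3
Ev 11: PC=3 idx=0 pred=T actual=N -> ctr[0]=2
Ev 12: PC=3 idx=0 pred=T actual=T -> ctr[0]=3
Ev 13: PC=2 idx=2 pred=N actual=T -> ctr[2]=1
Ev 14: PC=3 idx=0 pred=T actual=T -> ctr[0]=3

Answer: N N N N N T T N N T T T N T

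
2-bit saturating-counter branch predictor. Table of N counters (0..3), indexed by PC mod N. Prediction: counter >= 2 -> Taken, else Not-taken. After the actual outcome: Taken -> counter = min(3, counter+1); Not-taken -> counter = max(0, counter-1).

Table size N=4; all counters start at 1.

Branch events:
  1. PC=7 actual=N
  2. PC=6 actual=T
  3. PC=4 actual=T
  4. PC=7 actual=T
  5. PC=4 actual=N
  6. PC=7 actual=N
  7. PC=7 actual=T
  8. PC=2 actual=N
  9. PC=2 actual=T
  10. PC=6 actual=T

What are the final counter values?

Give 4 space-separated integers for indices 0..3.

Answer: 1 1 3 1

Derivation:
Ev 1: PC=7 idx=3 pred=N actual=N -> ctr[3]=0
Ev 2: PC=6 idx=2 pred=N actual=T -> ctr[2]=2
Ev 3: PC=4 idx=0 pred=N actual=T -> ctr[0]=2
Ev 4: PC=7 idx=3 pred=N actual=T -> ctr[3]=1
Ev 5: PC=4 idx=0 pred=T actual=N -> ctr[0]=1
Ev 6: PC=7 idx=3 pred=N actual=N -> ctr[3]=0
Ev 7: PC=7 idx=3 pred=N actual=T -> ctr[3]=1
Ev 8: PC=2 idx=2 pred=T actual=N -> ctr[2]=1
Ev 9: PC=2 idx=2 pred=N actual=T -> ctr[2]=2
Ev 10: PC=6 idx=2 pred=T actual=T -> ctr[2]=3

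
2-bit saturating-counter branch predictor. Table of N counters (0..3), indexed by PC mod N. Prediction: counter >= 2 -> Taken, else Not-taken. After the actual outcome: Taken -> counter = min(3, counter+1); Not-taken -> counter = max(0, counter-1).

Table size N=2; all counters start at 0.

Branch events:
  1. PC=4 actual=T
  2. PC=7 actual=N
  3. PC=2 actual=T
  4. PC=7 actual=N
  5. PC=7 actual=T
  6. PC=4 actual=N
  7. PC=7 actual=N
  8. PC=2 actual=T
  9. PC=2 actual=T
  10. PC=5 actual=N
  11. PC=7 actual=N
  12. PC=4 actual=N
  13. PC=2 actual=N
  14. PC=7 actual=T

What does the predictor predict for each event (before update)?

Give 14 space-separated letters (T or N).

Answer: N N N N N T N N T N N T T N

Derivation:
Ev 1: PC=4 idx=0 pred=N actual=T -> ctr[0]=1
Ev 2: PC=7 idx=1 pred=N actual=N -> ctr[1]=0
Ev 3: PC=2 idx=0 pred=N actual=T -> ctr[0]=2
Ev 4: PC=7 idx=1 pred=N actual=N -> ctr[1]=0
Ev 5: PC=7 idx=1 pred=N actual=T -> ctr[1]=1
Ev 6: PC=4 idx=0 pred=T actual=N -> ctr[0]=1
Ev 7: PC=7 idx=1 pred=N actual=N -> ctr[1]=0
Ev 8: PC=2 idx=0 pred=N actual=T -> ctr[0]=2
Ev 9: PC=2 idx=0 pred=T actual=T -> ctr[0]=3
Ev 10: PC=5 idx=1 pred=N actual=N -> ctr[1]=0
Ev 11: PC=7 idx=1 pred=N actual=N -> ctr[1]=0
Ev 12: PC=4 idx=0 pred=T actual=N -> ctr[0]=2
Ev 13: PC=2 idx=0 pred=T actual=N -> ctr[0]=1
Ev 14: PC=7 idx=1 pred=N actual=T -> ctr[1]=1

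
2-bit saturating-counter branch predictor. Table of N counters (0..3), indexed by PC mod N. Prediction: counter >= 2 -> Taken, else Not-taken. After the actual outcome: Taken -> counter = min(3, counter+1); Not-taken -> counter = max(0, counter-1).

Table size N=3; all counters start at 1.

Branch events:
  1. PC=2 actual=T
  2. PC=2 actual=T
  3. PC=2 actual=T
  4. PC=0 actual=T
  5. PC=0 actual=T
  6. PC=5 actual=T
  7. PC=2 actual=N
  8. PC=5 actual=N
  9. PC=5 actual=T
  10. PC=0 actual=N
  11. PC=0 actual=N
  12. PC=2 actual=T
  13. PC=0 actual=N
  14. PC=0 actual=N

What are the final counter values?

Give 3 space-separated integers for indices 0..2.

Ev 1: PC=2 idx=2 pred=N actual=T -> ctr[2]=2
Ev 2: PC=2 idx=2 pred=T actual=T -> ctr[2]=3
Ev 3: PC=2 idx=2 pred=T actual=T -> ctr[2]=3
Ev 4: PC=0 idx=0 pred=N actual=T -> ctr[0]=2
Ev 5: PC=0 idx=0 pred=T actual=T -> ctr[0]=3
Ev 6: PC=5 idx=2 pred=T actual=T -> ctr[2]=3
Ev 7: PC=2 idx=2 pred=T actual=N -> ctr[2]=2
Ev 8: PC=5 idx=2 pred=T actual=N -> ctr[2]=1
Ev 9: PC=5 idx=2 pred=N actual=T -> ctr[2]=2
Ev 10: PC=0 idx=0 pred=T actual=N -> ctr[0]=2
Ev 11: PC=0 idx=0 pred=T actual=N -> ctr[0]=1
Ev 12: PC=2 idx=2 pred=T actual=T -> ctr[2]=3
Ev 13: PC=0 idx=0 pred=N actual=N -> ctr[0]=0
Ev 14: PC=0 idx=0 pred=N actual=N -> ctr[0]=0

Answer: 0 1 3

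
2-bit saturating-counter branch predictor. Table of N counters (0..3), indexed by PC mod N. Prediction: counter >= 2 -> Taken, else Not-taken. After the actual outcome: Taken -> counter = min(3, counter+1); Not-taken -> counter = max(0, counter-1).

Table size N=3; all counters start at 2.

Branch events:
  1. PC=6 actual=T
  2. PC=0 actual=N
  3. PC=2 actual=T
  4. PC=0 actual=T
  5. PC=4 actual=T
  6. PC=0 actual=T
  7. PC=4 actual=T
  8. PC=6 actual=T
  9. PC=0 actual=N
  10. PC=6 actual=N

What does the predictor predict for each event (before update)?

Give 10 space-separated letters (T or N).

Answer: T T T T T T T T T T

Derivation:
Ev 1: PC=6 idx=0 pred=T actual=T -> ctr[0]=3
Ev 2: PC=0 idx=0 pred=T actual=N -> ctr[0]=2
Ev 3: PC=2 idx=2 pred=T actual=T -> ctr[2]=3
Ev 4: PC=0 idx=0 pred=T actual=T -> ctr[0]=3
Ev 5: PC=4 idx=1 pred=T actual=T -> ctr[1]=3
Ev 6: PC=0 idx=0 pred=T actual=T -> ctr[0]=3
Ev 7: PC=4 idx=1 pred=T actual=T -> ctr[1]=3
Ev 8: PC=6 idx=0 pred=T actual=T -> ctr[0]=3
Ev 9: PC=0 idx=0 pred=T actual=N -> ctr[0]=2
Ev 10: PC=6 idx=0 pred=T actual=N -> ctr[0]=1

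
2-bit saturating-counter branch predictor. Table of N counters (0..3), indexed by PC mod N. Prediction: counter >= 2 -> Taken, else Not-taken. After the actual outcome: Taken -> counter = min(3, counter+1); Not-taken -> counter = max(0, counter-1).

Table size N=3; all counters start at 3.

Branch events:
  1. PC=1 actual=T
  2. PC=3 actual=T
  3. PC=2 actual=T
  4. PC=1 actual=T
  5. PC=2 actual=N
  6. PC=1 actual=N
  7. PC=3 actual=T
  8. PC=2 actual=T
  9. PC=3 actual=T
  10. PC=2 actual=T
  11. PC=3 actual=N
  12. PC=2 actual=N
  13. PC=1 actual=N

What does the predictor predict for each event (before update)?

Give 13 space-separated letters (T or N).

Ev 1: PC=1 idx=1 pred=T actual=T -> ctr[1]=3
Ev 2: PC=3 idx=0 pred=T actual=T -> ctr[0]=3
Ev 3: PC=2 idx=2 pred=T actual=T -> ctr[2]=3
Ev 4: PC=1 idx=1 pred=T actual=T -> ctr[1]=3
Ev 5: PC=2 idx=2 pred=T actual=N -> ctr[2]=2
Ev 6: PC=1 idx=1 pred=T actual=N -> ctr[1]=2
Ev 7: PC=3 idx=0 pred=T actual=T -> ctr[0]=3
Ev 8: PC=2 idx=2 pred=T actual=T -> ctr[2]=3
Ev 9: PC=3 idx=0 pred=T actual=T -> ctr[0]=3
Ev 10: PC=2 idx=2 pred=T actual=T -> ctr[2]=3
Ev 11: PC=3 idx=0 pred=T actual=N -> ctr[0]=2
Ev 12: PC=2 idx=2 pred=T actual=N -> ctr[2]=2
Ev 13: PC=1 idx=1 pred=T actual=N -> ctr[1]=1

Answer: T T T T T T T T T T T T T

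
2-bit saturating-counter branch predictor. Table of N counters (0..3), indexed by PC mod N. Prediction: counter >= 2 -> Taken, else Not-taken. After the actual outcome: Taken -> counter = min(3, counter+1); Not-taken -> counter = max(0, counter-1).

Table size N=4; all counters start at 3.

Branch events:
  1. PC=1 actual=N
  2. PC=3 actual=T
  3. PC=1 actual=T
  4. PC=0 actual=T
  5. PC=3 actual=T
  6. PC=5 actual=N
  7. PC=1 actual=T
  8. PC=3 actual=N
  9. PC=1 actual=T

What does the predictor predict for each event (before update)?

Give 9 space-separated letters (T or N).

Ev 1: PC=1 idx=1 pred=T actual=N -> ctr[1]=2
Ev 2: PC=3 idx=3 pred=T actual=T -> ctr[3]=3
Ev 3: PC=1 idx=1 pred=T actual=T -> ctr[1]=3
Ev 4: PC=0 idx=0 pred=T actual=T -> ctr[0]=3
Ev 5: PC=3 idx=3 pred=T actual=T -> ctr[3]=3
Ev 6: PC=5 idx=1 pred=T actual=N -> ctr[1]=2
Ev 7: PC=1 idx=1 pred=T actual=T -> ctr[1]=3
Ev 8: PC=3 idx=3 pred=T actual=N -> ctr[3]=2
Ev 9: PC=1 idx=1 pred=T actual=T -> ctr[1]=3

Answer: T T T T T T T T T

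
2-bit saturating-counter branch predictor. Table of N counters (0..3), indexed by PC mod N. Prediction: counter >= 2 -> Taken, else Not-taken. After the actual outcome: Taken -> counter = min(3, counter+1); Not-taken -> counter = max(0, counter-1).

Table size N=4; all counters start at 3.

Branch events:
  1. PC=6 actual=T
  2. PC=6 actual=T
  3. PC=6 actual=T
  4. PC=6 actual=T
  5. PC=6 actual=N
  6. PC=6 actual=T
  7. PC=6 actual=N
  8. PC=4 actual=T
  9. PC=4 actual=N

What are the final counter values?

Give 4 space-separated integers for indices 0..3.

Answer: 2 3 2 3

Derivation:
Ev 1: PC=6 idx=2 pred=T actual=T -> ctr[2]=3
Ev 2: PC=6 idx=2 pred=T actual=T -> ctr[2]=3
Ev 3: PC=6 idx=2 pred=T actual=T -> ctr[2]=3
Ev 4: PC=6 idx=2 pred=T actual=T -> ctr[2]=3
Ev 5: PC=6 idx=2 pred=T actual=N -> ctr[2]=2
Ev 6: PC=6 idx=2 pred=T actual=T -> ctr[2]=3
Ev 7: PC=6 idx=2 pred=T actual=N -> ctr[2]=2
Ev 8: PC=4 idx=0 pred=T actual=T -> ctr[0]=3
Ev 9: PC=4 idx=0 pred=T actual=N -> ctr[0]=2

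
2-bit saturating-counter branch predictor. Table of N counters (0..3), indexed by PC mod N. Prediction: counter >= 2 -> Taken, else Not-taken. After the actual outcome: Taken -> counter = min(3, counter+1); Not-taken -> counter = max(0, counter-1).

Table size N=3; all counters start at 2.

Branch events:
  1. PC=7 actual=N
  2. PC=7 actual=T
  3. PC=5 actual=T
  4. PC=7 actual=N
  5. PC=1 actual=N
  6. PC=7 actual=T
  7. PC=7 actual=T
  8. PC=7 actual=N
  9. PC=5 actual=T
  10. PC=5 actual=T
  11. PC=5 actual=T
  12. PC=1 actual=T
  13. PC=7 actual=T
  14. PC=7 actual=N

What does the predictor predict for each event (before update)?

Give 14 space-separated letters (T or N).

Answer: T N T T N N N T T T T N T T

Derivation:
Ev 1: PC=7 idx=1 pred=T actual=N -> ctr[1]=1
Ev 2: PC=7 idx=1 pred=N actual=T -> ctr[1]=2
Ev 3: PC=5 idx=2 pred=T actual=T -> ctr[2]=3
Ev 4: PC=7 idx=1 pred=T actual=N -> ctr[1]=1
Ev 5: PC=1 idx=1 pred=N actual=N -> ctr[1]=0
Ev 6: PC=7 idx=1 pred=N actual=T -> ctr[1]=1
Ev 7: PC=7 idx=1 pred=N actual=T -> ctr[1]=2
Ev 8: PC=7 idx=1 pred=T actual=N -> ctr[1]=1
Ev 9: PC=5 idx=2 pred=T actual=T -> ctr[2]=3
Ev 10: PC=5 idx=2 pred=T actual=T -> ctr[2]=3
Ev 11: PC=5 idx=2 pred=T actual=T -> ctr[2]=3
Ev 12: PC=1 idx=1 pred=N actual=T -> ctr[1]=2
Ev 13: PC=7 idx=1 pred=T actual=T -> ctr[1]=3
Ev 14: PC=7 idx=1 pred=T actual=N -> ctr[1]=2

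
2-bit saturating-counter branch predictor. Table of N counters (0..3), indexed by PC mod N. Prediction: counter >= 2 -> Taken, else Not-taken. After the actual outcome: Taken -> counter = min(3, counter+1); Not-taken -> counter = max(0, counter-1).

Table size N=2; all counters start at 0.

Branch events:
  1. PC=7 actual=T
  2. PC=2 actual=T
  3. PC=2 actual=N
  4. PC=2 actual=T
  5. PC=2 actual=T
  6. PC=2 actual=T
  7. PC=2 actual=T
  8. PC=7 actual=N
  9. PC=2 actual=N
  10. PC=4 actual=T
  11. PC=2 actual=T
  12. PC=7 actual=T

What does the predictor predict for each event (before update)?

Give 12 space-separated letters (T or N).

Answer: N N N N N T T N T T T N

Derivation:
Ev 1: PC=7 idx=1 pred=N actual=T -> ctr[1]=1
Ev 2: PC=2 idx=0 pred=N actual=T -> ctr[0]=1
Ev 3: PC=2 idx=0 pred=N actual=N -> ctr[0]=0
Ev 4: PC=2 idx=0 pred=N actual=T -> ctr[0]=1
Ev 5: PC=2 idx=0 pred=N actual=T -> ctr[0]=2
Ev 6: PC=2 idx=0 pred=T actual=T -> ctr[0]=3
Ev 7: PC=2 idx=0 pred=T actual=T -> ctr[0]=3
Ev 8: PC=7 idx=1 pred=N actual=N -> ctr[1]=0
Ev 9: PC=2 idx=0 pred=T actual=N -> ctr[0]=2
Ev 10: PC=4 idx=0 pred=T actual=T -> ctr[0]=3
Ev 11: PC=2 idx=0 pred=T actual=T -> ctr[0]=3
Ev 12: PC=7 idx=1 pred=N actual=T -> ctr[1]=1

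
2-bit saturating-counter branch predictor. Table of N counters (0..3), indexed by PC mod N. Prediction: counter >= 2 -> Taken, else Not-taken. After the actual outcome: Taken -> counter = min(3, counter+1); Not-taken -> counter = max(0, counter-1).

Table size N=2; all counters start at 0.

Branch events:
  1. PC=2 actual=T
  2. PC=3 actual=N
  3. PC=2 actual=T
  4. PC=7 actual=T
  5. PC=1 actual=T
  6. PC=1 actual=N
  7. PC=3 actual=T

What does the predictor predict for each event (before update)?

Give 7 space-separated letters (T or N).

Answer: N N N N N T N

Derivation:
Ev 1: PC=2 idx=0 pred=N actual=T -> ctr[0]=1
Ev 2: PC=3 idx=1 pred=N actual=N -> ctr[1]=0
Ev 3: PC=2 idx=0 pred=N actual=T -> ctr[0]=2
Ev 4: PC=7 idx=1 pred=N actual=T -> ctr[1]=1
Ev 5: PC=1 idx=1 pred=N actual=T -> ctr[1]=2
Ev 6: PC=1 idx=1 pred=T actual=N -> ctr[1]=1
Ev 7: PC=3 idx=1 pred=N actual=T -> ctr[1]=2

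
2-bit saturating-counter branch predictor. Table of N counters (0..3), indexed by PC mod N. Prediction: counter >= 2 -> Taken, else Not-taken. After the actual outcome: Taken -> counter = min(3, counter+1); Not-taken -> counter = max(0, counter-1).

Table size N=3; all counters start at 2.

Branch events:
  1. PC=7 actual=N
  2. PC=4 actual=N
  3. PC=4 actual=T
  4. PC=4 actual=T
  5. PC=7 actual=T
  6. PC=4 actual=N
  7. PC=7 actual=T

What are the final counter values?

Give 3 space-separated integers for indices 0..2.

Answer: 2 3 2

Derivation:
Ev 1: PC=7 idx=1 pred=T actual=N -> ctr[1]=1
Ev 2: PC=4 idx=1 pred=N actual=N -> ctr[1]=0
Ev 3: PC=4 idx=1 pred=N actual=T -> ctr[1]=1
Ev 4: PC=4 idx=1 pred=N actual=T -> ctr[1]=2
Ev 5: PC=7 idx=1 pred=T actual=T -> ctr[1]=3
Ev 6: PC=4 idx=1 pred=T actual=N -> ctr[1]=2
Ev 7: PC=7 idx=1 pred=T actual=T -> ctr[1]=3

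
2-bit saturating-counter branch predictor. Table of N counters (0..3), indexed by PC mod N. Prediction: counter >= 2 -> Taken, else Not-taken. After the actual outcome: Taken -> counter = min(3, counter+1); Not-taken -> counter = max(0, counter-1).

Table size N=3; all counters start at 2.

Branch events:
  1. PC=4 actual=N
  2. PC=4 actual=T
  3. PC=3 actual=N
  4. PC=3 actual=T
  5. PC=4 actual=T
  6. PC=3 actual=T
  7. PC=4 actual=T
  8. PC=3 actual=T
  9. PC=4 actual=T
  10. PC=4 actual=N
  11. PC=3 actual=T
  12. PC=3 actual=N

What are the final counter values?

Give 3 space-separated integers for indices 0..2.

Ev 1: PC=4 idx=1 pred=T actual=N -> ctr[1]=1
Ev 2: PC=4 idx=1 pred=N actual=T -> ctr[1]=2
Ev 3: PC=3 idx=0 pred=T actual=N -> ctr[0]=1
Ev 4: PC=3 idx=0 pred=N actual=T -> ctr[0]=2
Ev 5: PC=4 idx=1 pred=T actual=T -> ctr[1]=3
Ev 6: PC=3 idx=0 pred=T actual=T -> ctr[0]=3
Ev 7: PC=4 idx=1 pred=T actual=T -> ctr[1]=3
Ev 8: PC=3 idx=0 pred=T actual=T -> ctr[0]=3
Ev 9: PC=4 idx=1 pred=T actual=T -> ctr[1]=3
Ev 10: PC=4 idx=1 pred=T actual=N -> ctr[1]=2
Ev 11: PC=3 idx=0 pred=T actual=T -> ctr[0]=3
Ev 12: PC=3 idx=0 pred=T actual=N -> ctr[0]=2

Answer: 2 2 2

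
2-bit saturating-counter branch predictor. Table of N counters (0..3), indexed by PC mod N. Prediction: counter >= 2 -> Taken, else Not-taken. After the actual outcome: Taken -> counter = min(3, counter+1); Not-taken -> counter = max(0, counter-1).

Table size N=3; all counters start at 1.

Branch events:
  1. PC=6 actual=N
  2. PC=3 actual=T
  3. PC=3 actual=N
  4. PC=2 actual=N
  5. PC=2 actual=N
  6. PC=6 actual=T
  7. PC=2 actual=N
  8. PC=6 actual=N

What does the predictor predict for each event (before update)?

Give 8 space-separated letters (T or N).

Ev 1: PC=6 idx=0 pred=N actual=N -> ctr[0]=0
Ev 2: PC=3 idx=0 pred=N actual=T -> ctr[0]=1
Ev 3: PC=3 idx=0 pred=N actual=N -> ctr[0]=0
Ev 4: PC=2 idx=2 pred=N actual=N -> ctr[2]=0
Ev 5: PC=2 idx=2 pred=N actual=N -> ctr[2]=0
Ev 6: PC=6 idx=0 pred=N actual=T -> ctr[0]=1
Ev 7: PC=2 idx=2 pred=N actual=N -> ctr[2]=0
Ev 8: PC=6 idx=0 pred=N actual=N -> ctr[0]=0

Answer: N N N N N N N N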